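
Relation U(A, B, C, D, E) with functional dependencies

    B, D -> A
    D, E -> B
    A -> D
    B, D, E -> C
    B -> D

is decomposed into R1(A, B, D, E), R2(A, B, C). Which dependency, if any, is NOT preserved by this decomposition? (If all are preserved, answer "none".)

Check B, D, E → C: no single fragment contains all of {B, C, D, E}, and the restricted closure of {B, D, E} across the fragments never reaches {C}.
B, D → A is preserved.
D, E → B is preserved.
A → D is preserved.
B → D is preserved.

B, D, E -> C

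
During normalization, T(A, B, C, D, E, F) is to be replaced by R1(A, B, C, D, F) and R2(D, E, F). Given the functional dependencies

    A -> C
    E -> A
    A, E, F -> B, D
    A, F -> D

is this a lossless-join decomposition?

No

Common attributes: R1 ∩ R2 = {D, F}.
No dependency enlarges {D, F}, so (D, F)⁺ = {D, F}.
The closure contains neither all of R1 = {A, B, C, D, F} nor all of R2 = {D, E, F}, so the common attributes are not a superkey of either fragment. The join is lossy.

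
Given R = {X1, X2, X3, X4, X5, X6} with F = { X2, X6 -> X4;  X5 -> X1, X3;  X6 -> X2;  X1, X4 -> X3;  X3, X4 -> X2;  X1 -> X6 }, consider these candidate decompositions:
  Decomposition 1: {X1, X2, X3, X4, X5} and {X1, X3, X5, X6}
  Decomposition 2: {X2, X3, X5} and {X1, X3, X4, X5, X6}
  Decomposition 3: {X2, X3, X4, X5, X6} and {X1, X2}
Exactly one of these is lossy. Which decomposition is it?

Decomposition 3

Decomposition 1: common = {X1, X3, X5}, closure = {X1, X2, X3, X4, X5, X6} → lossless.
Decomposition 2: common = {X3, X5}, closure = {X1, X2, X3, X4, X5, X6} → lossless.
Decomposition 3: common = {X2}, closure = {X2} → lossy.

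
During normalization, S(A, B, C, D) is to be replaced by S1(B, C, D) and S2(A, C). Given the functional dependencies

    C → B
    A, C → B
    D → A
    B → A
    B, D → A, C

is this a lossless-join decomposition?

Common attributes: S1 ∩ S2 = {C}.
Closure of {C}: C → B applies, adding B; B → A applies, adding A. So (C)⁺ = {A, B, C}.
This closure contains every attribute of S2, so S1 ∩ S2 → S2. The join is lossless.

Yes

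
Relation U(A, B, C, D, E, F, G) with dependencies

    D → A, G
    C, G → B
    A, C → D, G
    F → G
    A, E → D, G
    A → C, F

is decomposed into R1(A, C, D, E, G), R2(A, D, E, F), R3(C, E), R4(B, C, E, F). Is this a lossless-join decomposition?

Chase test. Columns are A, B, C, D, E, F, G; row i has aⱼ where attribute j ∈ Ri, else bᵢⱼ.
Initial tableau (one row per fragment):
  row 1: a1 b12 a3 a4 a5 b16 a7
  row 2: a1 b22 b23 a4 a5 a6 b27
  row 3: b31 b32 a3 b34 a5 b36 b37
  row 4: b41 a2 a3 b44 a5 a6 b47
Rows 1 and 2 agree on D; apply D→A, G and equate their A, G entries.
Rows 2 and 4 agree on F; apply F→G and equate their G entries.
Rows 1 and 2 agree on A; apply A→C, F and equate their C, F entries.
Rows 1 and 2 agree on C, G; apply C, G→B and equate their B entries.
Rows 1 and 4 agree on C, G; apply C, G→B and equate their B entries.
Row 1 is now all distinguished symbols — the join is lossless.

Yes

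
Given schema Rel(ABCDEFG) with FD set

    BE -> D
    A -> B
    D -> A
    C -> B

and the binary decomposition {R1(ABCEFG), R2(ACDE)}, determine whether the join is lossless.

Common attributes: R1 ∩ R2 = {ACE}.
Closure of {ACE}: A → B applies, adding B; BE → D applies, adding D. So (ACE)⁺ = {ABCDE}.
This closure contains every attribute of R2, so R1 ∩ R2 → R2. The join is lossless.

Yes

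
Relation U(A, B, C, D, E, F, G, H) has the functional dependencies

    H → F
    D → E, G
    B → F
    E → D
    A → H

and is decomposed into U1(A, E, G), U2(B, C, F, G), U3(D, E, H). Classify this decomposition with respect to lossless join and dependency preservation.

Lossless test (chase): Rows 1 and 3 agree on E; apply E→D and equate their D entries. Rows 1 and 3 agree on D; apply D→E, G and equate their E, G entries. No row becomes fully distinguished — the join is lossy.
Dependency preservation: the restricted closure of {H} across the fragments never reaches {F}, so H → F cannot be enforced without a join — not preserved.

lossy and not dependency-preserving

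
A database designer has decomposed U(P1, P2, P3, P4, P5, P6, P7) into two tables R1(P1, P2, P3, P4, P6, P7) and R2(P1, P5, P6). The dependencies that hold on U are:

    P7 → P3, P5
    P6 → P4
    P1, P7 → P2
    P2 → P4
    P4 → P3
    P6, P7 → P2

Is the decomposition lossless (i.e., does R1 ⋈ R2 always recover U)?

Common attributes: R1 ∩ R2 = {P1, P6}.
Closure of {P1, P6}: P6 → P4 applies, adding P4; P4 → P3 applies, adding P3. So (P1, P6)⁺ = {P1, P3, P4, P6}.
The closure contains neither all of R1 = {P1, P2, P3, P4, P6, P7} nor all of R2 = {P1, P5, P6}, so the common attributes are not a superkey of either fragment. The join is lossy.

No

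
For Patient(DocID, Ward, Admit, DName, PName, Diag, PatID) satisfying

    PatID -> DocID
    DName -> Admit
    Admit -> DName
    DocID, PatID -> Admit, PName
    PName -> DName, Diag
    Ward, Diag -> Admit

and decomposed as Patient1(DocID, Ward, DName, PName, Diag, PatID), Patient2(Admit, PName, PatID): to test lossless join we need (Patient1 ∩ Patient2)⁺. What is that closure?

Patient1 ∩ Patient2 = {PName, PatID}.
PatID → DocID applies, adding DocID
DocID, PatID → Admit, PName applies, adding Admit
PName → DName, Diag applies, adding DName, Diag
Closure: {DocID, Admit, DName, PName, Diag, PatID}.

DocID, Admit, DName, PName, Diag, PatID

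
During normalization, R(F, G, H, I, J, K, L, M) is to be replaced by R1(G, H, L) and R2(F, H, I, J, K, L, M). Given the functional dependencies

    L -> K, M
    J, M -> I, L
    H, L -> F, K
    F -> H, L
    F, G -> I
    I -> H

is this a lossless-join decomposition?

No

Common attributes: R1 ∩ R2 = {H, L}.
Closure of {H, L}: L → K, M applies, adding K, M; H, L → F, K applies, adding F. So (H, L)⁺ = {F, H, K, L, M}.
The closure contains neither all of R1 = {G, H, L} nor all of R2 = {F, H, I, J, K, L, M}, so the common attributes are not a superkey of either fragment. The join is lossy.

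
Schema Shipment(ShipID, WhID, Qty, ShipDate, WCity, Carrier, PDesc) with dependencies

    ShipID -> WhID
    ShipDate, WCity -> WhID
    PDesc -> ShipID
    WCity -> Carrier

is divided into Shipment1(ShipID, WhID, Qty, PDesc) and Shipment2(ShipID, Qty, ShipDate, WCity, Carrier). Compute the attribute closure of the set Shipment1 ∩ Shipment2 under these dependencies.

Shipment1 ∩ Shipment2 = {ShipID, Qty}.
ShipID → WhID applies, adding WhID
Closure: {ShipID, WhID, Qty}.

ShipID, WhID, Qty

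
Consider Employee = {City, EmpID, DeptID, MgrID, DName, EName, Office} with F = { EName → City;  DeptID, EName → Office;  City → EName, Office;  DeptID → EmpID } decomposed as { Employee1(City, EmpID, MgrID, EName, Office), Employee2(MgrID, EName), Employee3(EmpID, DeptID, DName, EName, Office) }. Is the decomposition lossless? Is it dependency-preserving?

lossy but dependency-preserving

Lossless test (chase): Rows 1 and 2 agree on EName; apply EName→City and equate their City entries. Rows 1 and 3 agree on EName; apply EName→City and equate their City entries. Rows 1 and 2 agree on City; apply City→EName, Office and equate their EName, Office entries. No row becomes fully distinguished — the join is lossy.
Dependency preservation: every FD's attributes lie within a single fragment, so each can be enforced locally — preserved.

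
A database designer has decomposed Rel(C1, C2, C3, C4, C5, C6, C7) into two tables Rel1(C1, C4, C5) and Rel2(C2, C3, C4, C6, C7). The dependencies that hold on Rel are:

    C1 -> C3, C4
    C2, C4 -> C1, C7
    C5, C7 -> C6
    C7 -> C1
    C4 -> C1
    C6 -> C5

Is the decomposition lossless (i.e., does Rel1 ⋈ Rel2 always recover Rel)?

No

Common attributes: Rel1 ∩ Rel2 = {C4}.
Closure of {C4}: C4 → C1 applies, adding C1; C1 → C3, C4 applies, adding C3. So (C4)⁺ = {C1, C3, C4}.
The closure contains neither all of Rel1 = {C1, C4, C5} nor all of Rel2 = {C2, C3, C4, C6, C7}, so the common attributes are not a superkey of either fragment. The join is lossy.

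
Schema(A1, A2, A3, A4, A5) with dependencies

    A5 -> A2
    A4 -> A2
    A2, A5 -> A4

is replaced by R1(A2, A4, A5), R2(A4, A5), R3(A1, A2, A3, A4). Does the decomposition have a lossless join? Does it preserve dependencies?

Lossless test (chase): Rows 1 and 2 agree on A5; apply A5→A2 and equate their A2 entries. No row becomes fully distinguished — the join is lossy.
Dependency preservation: every FD's attributes lie within a single fragment, so each can be enforced locally — preserved.

lossy but dependency-preserving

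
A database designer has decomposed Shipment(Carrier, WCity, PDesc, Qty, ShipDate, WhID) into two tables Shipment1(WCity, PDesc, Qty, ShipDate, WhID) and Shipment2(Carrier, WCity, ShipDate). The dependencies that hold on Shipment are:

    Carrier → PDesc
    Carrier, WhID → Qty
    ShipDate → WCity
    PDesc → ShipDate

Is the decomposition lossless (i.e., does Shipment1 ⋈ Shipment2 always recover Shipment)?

No

Common attributes: Shipment1 ∩ Shipment2 = {WCity, ShipDate}.
No dependency enlarges {WCity, ShipDate}, so (WCity, ShipDate)⁺ = {WCity, ShipDate}.
The closure contains neither all of Shipment1 = {WCity, PDesc, Qty, ShipDate, WhID} nor all of Shipment2 = {Carrier, WCity, ShipDate}, so the common attributes are not a superkey of either fragment. The join is lossy.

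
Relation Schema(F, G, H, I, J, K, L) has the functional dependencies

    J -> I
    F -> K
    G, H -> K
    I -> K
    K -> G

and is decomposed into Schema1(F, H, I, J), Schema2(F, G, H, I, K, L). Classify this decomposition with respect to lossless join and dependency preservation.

Lossless test: (F, H, I)⁺ = {F, G, H, I, K}, which is a superkey of neither fragment — lossy.
Dependency preservation: every FD's attributes lie within a single fragment, so each can be enforced locally — preserved.

lossy but dependency-preserving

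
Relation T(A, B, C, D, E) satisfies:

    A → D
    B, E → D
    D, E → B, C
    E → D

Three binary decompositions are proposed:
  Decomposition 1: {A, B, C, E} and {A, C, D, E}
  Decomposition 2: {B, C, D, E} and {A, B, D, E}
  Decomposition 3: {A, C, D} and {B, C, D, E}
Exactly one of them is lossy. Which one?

Decomposition 1: common = {A, C, E}, closure = {A, B, C, D, E} → lossless.
Decomposition 2: common = {B, D, E}, closure = {B, C, D, E} → lossless.
Decomposition 3: common = {C, D}, closure = {C, D} → lossy.

Decomposition 3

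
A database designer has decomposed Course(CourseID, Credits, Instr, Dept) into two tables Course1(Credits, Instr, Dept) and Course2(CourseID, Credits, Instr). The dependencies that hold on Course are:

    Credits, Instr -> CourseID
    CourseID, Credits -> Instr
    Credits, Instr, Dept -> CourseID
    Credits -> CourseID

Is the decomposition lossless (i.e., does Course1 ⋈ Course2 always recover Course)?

Yes

Common attributes: Course1 ∩ Course2 = {Credits, Instr}.
Closure of {Credits, Instr}: Credits, Instr → CourseID applies, adding CourseID. So (Credits, Instr)⁺ = {CourseID, Credits, Instr}.
This closure contains every attribute of Course2, so Course1 ∩ Course2 → Course2. The join is lossless.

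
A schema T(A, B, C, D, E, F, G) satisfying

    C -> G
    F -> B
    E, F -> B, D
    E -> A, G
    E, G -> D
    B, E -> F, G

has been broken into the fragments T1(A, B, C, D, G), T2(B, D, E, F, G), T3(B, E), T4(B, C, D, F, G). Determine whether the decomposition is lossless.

Chase test. Columns are A, B, C, D, E, F, G; row i has aⱼ where attribute j ∈ Ti, else bᵢⱼ.
Initial tableau (one row per fragment):
  row 1: a1 a2 a3 a4 b15 b16 a7
  row 2: b21 a2 b23 a4 a5 a6 a7
  row 3: b31 a2 b33 b34 a5 b36 b37
  row 4: b41 a2 a3 a4 b45 a6 a7
Rows 2 and 3 agree on E; apply E→A, G and equate their A, G entries.
Rows 2 and 3 agree on E, G; apply E, G→D and equate their D entries.
Rows 2 and 3 agree on B, E; apply B, E→F, G and equate their F, G entries.
No row becomes fully distinguished — the join is lossy.

No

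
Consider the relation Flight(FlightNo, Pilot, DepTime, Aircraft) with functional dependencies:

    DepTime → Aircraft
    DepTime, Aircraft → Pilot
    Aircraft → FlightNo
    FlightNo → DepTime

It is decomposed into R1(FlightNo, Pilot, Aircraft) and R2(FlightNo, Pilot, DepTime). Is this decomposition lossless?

Common attributes: R1 ∩ R2 = {FlightNo, Pilot}.
Closure of {FlightNo, Pilot}: FlightNo → DepTime applies, adding DepTime; DepTime → Aircraft applies, adding Aircraft. So (FlightNo, Pilot)⁺ = {FlightNo, Pilot, DepTime, Aircraft}.
This closure contains every attribute of R1, so R1 ∩ R2 → R1. The join is lossless.

Yes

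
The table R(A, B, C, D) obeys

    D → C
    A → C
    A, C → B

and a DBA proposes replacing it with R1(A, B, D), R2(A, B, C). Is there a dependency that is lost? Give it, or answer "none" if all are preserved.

Check D → C: no single fragment contains all of {C, D}, and the restricted closure of {D} across the fragments never reaches {C}.
A → C is preserved.
A, C → B is preserved.

D → C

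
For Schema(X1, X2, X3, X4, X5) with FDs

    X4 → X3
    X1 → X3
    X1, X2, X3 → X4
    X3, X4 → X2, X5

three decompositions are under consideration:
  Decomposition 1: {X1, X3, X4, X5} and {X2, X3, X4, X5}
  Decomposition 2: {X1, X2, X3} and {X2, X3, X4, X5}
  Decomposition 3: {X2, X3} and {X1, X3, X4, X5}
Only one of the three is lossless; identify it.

Decomposition 1

Decomposition 1: common = {X3, X4, X5}, closure = {X2, X3, X4, X5} → lossless.
Decomposition 2: common = {X2, X3}, closure = {X2, X3} → lossy.
Decomposition 3: common = {X3}, closure = {X3} → lossy.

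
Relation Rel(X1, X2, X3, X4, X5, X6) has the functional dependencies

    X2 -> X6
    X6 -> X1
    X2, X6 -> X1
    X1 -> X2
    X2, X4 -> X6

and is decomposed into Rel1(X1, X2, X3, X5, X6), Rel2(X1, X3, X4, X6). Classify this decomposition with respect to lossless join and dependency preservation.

Lossless test: (X1, X3, X6)⁺ = {X1, X2, X3, X6}, which is a superkey of neither fragment — lossy.
Dependency preservation: X2, X4 → X6 is not contained in any single fragment, but the restricted closure of its left-hand side across the fragments still reaches the right-hand side; the remaining FDs each lie inside some fragment. All dependencies are preserved.

lossy but dependency-preserving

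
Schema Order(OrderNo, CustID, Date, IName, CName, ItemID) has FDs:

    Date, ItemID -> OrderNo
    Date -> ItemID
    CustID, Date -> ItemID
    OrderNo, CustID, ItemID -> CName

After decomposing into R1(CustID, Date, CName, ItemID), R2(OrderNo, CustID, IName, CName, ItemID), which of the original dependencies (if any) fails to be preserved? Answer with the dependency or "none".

Date, ItemID -> OrderNo

Check Date, ItemID → OrderNo: no single fragment contains all of {OrderNo, Date, ItemID}, and the restricted closure of {Date, ItemID} across the fragments never reaches {OrderNo}.
Date → ItemID is preserved.
CustID, Date → ItemID is preserved.
OrderNo, CustID, ItemID → CName is preserved.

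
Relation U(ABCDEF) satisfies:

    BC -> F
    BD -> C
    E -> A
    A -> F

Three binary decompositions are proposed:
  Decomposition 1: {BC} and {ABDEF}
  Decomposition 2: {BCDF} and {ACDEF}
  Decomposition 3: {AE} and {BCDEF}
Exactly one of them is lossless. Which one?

Decomposition 1: common = {B}, closure = {B} → lossy.
Decomposition 2: common = {CDF}, closure = {CDF} → lossy.
Decomposition 3: common = {E}, closure = {AEF} → lossless.

Decomposition 3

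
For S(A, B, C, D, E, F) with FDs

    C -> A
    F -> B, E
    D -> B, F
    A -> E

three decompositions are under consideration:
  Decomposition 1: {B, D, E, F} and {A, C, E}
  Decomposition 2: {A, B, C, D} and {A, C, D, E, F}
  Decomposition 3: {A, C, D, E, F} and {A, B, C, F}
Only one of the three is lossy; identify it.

Decomposition 1

Decomposition 1: common = {E}, closure = {E} → lossy.
Decomposition 2: common = {A, C, D}, closure = {A, B, C, D, E, F} → lossless.
Decomposition 3: common = {A, C, F}, closure = {A, B, C, E, F} → lossless.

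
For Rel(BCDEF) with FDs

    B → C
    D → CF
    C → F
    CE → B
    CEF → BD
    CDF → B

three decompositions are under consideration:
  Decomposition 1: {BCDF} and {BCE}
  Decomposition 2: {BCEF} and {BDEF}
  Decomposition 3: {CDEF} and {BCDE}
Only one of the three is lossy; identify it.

Decomposition 1: common = {BC}, closure = {BCF} → lossy.
Decomposition 2: common = {BEF}, closure = {BCDEF} → lossless.
Decomposition 3: common = {CDE}, closure = {BCDEF} → lossless.

Decomposition 1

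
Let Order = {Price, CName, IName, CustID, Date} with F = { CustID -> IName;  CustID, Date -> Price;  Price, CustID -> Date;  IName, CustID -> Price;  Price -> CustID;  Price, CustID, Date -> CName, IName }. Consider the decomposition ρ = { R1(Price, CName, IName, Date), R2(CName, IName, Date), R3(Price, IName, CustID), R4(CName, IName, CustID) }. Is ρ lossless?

Yes

Chase test. Columns are Price, CName, IName, CustID, Date; row i has aⱼ where attribute j ∈ Ri, else bᵢⱼ.
Initial tableau (one row per fragment):
  row 1: a1 a2 a3 b14 a5
  row 2: b21 a2 a3 b24 a5
  row 3: a1 b32 a3 a4 b35
  row 4: b41 a2 a3 a4 b45
Rows 3 and 4 agree on IName, CustID; apply IName, CustID→Price and equate their Price entries.
Rows 1 and 3 agree on Price; apply Price→CustID and equate their CustID entries.
Rows 1 and 3 agree on Price, CustID; apply Price, CustID→Date and equate their Date entries.
Rows 1 and 4 agree on Price, CustID; apply Price, CustID→Date and equate their Date entries.
Rows 1 and 3 agree on Price, CustID, Date; apply Price, CustID, Date→CName, IName and equate their CName, IName entries.
Row 1 is now all distinguished symbols — the join is lossless.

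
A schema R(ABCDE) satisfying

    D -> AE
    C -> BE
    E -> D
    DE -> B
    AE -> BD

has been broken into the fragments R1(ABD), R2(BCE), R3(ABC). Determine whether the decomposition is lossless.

Chase test. Columns are ABCDE; row i has aⱼ where attribute j ∈ Ri, else bᵢⱼ.
Initial tableau (one row per fragment):
  row 1: a1 a2 b13 a4 b15
  row 2: b21 a2 a3 b24 a5
  row 3: a1 a2 a3 b34 b35
Rows 2 and 3 agree on C; apply C→BE and equate their BE entries.
Rows 2 and 3 agree on E; apply E→D and equate their D entries.
Rows 2 and 3 agree on D; apply D→AE and equate their AE entries.
No row becomes fully distinguished — the join is lossy.

No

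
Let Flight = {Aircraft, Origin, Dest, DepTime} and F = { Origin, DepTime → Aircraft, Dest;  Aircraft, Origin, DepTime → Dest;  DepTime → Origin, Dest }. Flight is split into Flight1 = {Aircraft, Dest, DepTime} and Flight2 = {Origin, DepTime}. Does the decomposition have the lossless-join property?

Yes

Common attributes: Flight1 ∩ Flight2 = {DepTime}.
Closure of {DepTime}: DepTime → Origin, Dest applies, adding Origin, Dest; Origin, DepTime → Aircraft, Dest applies, adding Aircraft. So (DepTime)⁺ = {Aircraft, Origin, Dest, DepTime}.
This closure contains every attribute of Flight1, so Flight1 ∩ Flight2 → Flight1. The join is lossless.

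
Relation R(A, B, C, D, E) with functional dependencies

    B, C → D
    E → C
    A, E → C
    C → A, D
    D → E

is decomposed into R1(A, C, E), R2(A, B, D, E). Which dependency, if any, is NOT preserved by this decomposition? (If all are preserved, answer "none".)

none

B, C → D: restricted closure across fragments reaches D.
E → C lies within R1.
A, E → C lies within R1.
C → A, D: restricted closure across fragments reaches A, D.
D → E lies within R2.
Every dependency is enforceable on the fragments, so the decomposition is dependency-preserving.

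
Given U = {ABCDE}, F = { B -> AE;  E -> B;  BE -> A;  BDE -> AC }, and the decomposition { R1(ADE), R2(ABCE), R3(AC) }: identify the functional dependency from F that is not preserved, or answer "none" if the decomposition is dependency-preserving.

Check BDE → AC: no single fragment contains all of {ABCDE}, and the restricted closure of {BDE} across the fragments never reaches {AC}.
B → AE is preserved.
E → B is preserved.
BE → A is preserved.

BDE -> AC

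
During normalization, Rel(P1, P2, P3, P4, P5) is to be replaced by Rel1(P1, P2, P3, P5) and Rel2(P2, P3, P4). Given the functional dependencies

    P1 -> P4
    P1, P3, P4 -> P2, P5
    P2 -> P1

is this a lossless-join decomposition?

Common attributes: Rel1 ∩ Rel2 = {P2, P3}.
Closure of {P2, P3}: P2 → P1 applies, adding P1; P1 → P4 applies, adding P4; P1, P3, P4 → P2, P5 applies, adding P5. So (P2, P3)⁺ = {P1, P2, P3, P4, P5}.
This closure contains every attribute of Rel1, so Rel1 ∩ Rel2 → Rel1. The join is lossless.

Yes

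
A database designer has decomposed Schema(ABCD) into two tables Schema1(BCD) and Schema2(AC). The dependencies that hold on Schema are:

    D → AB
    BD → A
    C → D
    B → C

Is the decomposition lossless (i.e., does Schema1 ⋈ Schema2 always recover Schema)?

Common attributes: Schema1 ∩ Schema2 = {C}.
Closure of {C}: C → D applies, adding D; D → AB applies, adding AB. So (C)⁺ = {ABCD}.
This closure contains every attribute of Schema1, so Schema1 ∩ Schema2 → Schema1. The join is lossless.

Yes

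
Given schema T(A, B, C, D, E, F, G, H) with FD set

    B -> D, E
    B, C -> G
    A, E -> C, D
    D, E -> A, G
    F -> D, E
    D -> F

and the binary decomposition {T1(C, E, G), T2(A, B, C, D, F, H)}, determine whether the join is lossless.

Common attributes: T1 ∩ T2 = {C}.
No dependency enlarges {C}, so (C)⁺ = {C}.
The closure contains neither all of T1 = {C, E, G} nor all of T2 = {A, B, C, D, F, H}, so the common attributes are not a superkey of either fragment. The join is lossy.

No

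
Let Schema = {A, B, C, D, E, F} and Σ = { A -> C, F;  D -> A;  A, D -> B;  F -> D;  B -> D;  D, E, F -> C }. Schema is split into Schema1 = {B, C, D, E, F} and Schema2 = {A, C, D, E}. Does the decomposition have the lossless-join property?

Common attributes: Schema1 ∩ Schema2 = {C, D, E}.
Closure of {C, D, E}: D → A applies, adding A; A, D → B applies, adding B; A → C, F applies, adding F. So (C, D, E)⁺ = {A, B, C, D, E, F}.
This closure contains every attribute of Schema1, so Schema1 ∩ Schema2 → Schema1. The join is lossless.

Yes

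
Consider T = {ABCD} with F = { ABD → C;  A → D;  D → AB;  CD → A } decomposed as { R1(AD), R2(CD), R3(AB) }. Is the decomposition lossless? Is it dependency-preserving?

Lossless test (chase): Rows 1 and 3 agree on A; apply A→D and equate their D entries. Rows 1 and 2 agree on D; apply D→AB and equate their AB entries. Rows 1 and 3 agree on D; apply D→AB and equate their AB entries. Rows 1 and 2 agree on ABD; apply ABD→C and equate their C entries. Rows 1 and 3 agree on ABD; apply ABD→C and equate their C entries. Row 1 is now all distinguished symbols — the join is lossless.
Dependency preservation: ABD → C; D → AB; CD → A are not contained in any single fragment, but the restricted closure of each left-hand side across the fragments still reaches the right-hand side; the remaining FDs each lie inside some fragment. All dependencies are preserved.

lossless and dependency-preserving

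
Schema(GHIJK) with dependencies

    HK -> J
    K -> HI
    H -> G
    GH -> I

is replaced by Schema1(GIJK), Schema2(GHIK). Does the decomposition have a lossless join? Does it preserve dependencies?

lossless and dependency-preserving

Lossless test: (GIK)⁺ = {GHIJK}, which contains all of one fragment — lossless.
Dependency preservation: HK → J is not contained in any single fragment, but the restricted closure of its left-hand side across the fragments still reaches the right-hand side; the remaining FDs each lie inside some fragment. All dependencies are preserved.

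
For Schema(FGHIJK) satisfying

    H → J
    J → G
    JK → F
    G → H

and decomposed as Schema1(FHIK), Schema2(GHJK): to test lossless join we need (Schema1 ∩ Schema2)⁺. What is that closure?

FGHJK

Schema1 ∩ Schema2 = {HK}.
H → J applies, adding J
J → G applies, adding G
JK → F applies, adding F
Closure: {FGHJK}.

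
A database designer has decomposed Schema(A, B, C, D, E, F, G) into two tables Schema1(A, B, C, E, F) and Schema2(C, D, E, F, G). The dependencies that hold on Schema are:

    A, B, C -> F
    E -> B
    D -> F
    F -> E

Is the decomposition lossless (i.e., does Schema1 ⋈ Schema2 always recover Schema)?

No

Common attributes: Schema1 ∩ Schema2 = {C, E, F}.
Closure of {C, E, F}: E → B applies, adding B. So (C, E, F)⁺ = {B, C, E, F}.
The closure contains neither all of Schema1 = {A, B, C, E, F} nor all of Schema2 = {C, D, E, F, G}, so the common attributes are not a superkey of either fragment. The join is lossy.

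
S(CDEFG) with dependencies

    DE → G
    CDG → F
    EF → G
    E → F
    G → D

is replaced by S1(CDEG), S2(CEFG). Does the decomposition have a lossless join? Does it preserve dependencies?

lossless and dependency-preserving

Lossless test: (CEG)⁺ = {CDEFG}, which contains all of one fragment — lossless.
Dependency preservation: CDG → F is not contained in any single fragment, but the restricted closure of its left-hand side across the fragments still reaches the right-hand side; the remaining FDs each lie inside some fragment. All dependencies are preserved.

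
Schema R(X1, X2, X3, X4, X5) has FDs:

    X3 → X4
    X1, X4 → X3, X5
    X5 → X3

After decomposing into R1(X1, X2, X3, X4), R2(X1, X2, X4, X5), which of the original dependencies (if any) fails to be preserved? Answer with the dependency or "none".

Check X5 → X3: no single fragment contains all of {X3, X5}, and the restricted closure of {X5} across the fragments never reaches {X3}.
X3 → X4 is preserved.
X1, X4 → X3, X5 is preserved.

X5 → X3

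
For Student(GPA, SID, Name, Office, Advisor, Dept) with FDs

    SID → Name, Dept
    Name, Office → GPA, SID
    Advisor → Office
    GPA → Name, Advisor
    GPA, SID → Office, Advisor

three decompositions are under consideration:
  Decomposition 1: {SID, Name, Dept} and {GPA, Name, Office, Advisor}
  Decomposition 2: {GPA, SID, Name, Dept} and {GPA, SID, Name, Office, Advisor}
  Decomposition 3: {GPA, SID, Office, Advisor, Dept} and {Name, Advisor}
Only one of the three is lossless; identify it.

Decomposition 1: common = {Name}, closure = {Name} → lossy.
Decomposition 2: common = {GPA, SID, Name}, closure = {GPA, SID, Name, Office, Advisor, Dept} → lossless.
Decomposition 3: common = {Advisor}, closure = {Office, Advisor} → lossy.

Decomposition 2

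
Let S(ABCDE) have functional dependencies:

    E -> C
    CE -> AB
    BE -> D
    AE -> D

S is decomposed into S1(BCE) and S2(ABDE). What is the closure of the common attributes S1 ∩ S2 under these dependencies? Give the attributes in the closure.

S1 ∩ S2 = {BE}.
E → C applies, adding C
CE → AB applies, adding A
BE → D applies, adding D
Closure: {ABCDE}.

ABCDE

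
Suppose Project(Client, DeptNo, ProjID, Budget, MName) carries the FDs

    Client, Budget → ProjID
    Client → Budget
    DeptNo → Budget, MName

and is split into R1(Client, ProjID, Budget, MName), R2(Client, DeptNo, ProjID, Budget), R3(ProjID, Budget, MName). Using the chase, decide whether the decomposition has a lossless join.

No

Chase test. Columns are Client, DeptNo, ProjID, Budget, MName; row i has aⱼ where attribute j ∈ Ri, else bᵢⱼ.
Initial tableau (one row per fragment):
  row 1: a1 b12 a3 a4 a5
  row 2: a1 a2 a3 a4 b25
  row 3: b31 b32 a3 a4 a5
No row becomes fully distinguished — the join is lossy.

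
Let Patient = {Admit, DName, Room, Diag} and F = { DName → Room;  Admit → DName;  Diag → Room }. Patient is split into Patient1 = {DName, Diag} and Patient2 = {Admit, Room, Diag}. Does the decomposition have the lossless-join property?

Common attributes: Patient1 ∩ Patient2 = {Diag}.
Closure of {Diag}: Diag → Room applies, adding Room. So (Diag)⁺ = {Room, Diag}.
The closure contains neither all of Patient1 = {DName, Diag} nor all of Patient2 = {Admit, Room, Diag}, so the common attributes are not a superkey of either fragment. The join is lossy.

No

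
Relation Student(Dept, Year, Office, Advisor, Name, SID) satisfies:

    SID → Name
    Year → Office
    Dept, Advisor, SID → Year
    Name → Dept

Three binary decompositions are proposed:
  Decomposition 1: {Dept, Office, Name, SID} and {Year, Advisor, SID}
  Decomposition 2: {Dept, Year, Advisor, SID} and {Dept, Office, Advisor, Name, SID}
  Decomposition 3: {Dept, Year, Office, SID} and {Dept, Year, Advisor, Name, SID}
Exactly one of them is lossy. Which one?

Decomposition 1

Decomposition 1: common = {SID}, closure = {Dept, Name, SID} → lossy.
Decomposition 2: common = {Dept, Advisor, SID}, closure = {Dept, Year, Office, Advisor, Name, SID} → lossless.
Decomposition 3: common = {Dept, Year, SID}, closure = {Dept, Year, Office, Name, SID} → lossless.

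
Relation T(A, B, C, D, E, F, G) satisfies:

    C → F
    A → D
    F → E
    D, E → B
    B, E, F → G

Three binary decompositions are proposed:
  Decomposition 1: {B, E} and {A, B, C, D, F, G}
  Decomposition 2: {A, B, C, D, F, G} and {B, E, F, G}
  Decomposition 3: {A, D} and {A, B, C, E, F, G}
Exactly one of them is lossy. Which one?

Decomposition 1: common = {B}, closure = {B} → lossy.
Decomposition 2: common = {B, F, G}, closure = {B, E, F, G} → lossless.
Decomposition 3: common = {A}, closure = {A, D} → lossless.

Decomposition 1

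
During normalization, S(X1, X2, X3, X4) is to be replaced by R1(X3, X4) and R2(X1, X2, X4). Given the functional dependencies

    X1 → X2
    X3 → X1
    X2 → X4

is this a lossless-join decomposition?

No

Common attributes: R1 ∩ R2 = {X4}.
No dependency enlarges {X4}, so (X4)⁺ = {X4}.
The closure contains neither all of R1 = {X3, X4} nor all of R2 = {X1, X2, X4}, so the common attributes are not a superkey of either fragment. The join is lossy.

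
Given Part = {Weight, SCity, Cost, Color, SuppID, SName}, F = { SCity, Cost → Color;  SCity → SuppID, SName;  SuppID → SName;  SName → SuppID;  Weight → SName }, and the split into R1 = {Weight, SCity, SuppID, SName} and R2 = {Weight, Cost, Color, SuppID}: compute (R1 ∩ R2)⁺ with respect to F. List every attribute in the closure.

Weight, SuppID, SName

R1 ∩ R2 = {Weight, SuppID}.
SuppID → SName applies, adding SName
Closure: {Weight, SuppID, SName}.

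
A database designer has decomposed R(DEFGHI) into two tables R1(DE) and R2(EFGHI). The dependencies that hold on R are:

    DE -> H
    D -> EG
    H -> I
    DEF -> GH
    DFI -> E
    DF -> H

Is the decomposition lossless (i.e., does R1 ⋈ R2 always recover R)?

Common attributes: R1 ∩ R2 = {E}.
No dependency enlarges {E}, so (E)⁺ = {E}.
The closure contains neither all of R1 = {DE} nor all of R2 = {EFGHI}, so the common attributes are not a superkey of either fragment. The join is lossy.

No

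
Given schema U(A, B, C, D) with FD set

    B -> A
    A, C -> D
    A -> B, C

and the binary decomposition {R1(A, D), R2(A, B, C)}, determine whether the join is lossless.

Yes

Common attributes: R1 ∩ R2 = {A}.
Closure of {A}: A → B, C applies, adding B, C; A, C → D applies, adding D. So (A)⁺ = {A, B, C, D}.
This closure contains every attribute of R1, so R1 ∩ R2 → R1. The join is lossless.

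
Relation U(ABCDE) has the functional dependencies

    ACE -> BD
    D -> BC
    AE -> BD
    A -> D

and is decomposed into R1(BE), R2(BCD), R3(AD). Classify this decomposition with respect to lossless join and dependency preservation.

lossy but dependency-preserving

Lossless test (chase): Rows 2 and 3 agree on D; apply D→BC and equate their BC entries. No row becomes fully distinguished — the join is lossy.
Dependency preservation: ACE → BD; AE → BD are not contained in any single fragment, but the restricted closure of each left-hand side across the fragments still reaches the right-hand side; the remaining FDs each lie inside some fragment. All dependencies are preserved.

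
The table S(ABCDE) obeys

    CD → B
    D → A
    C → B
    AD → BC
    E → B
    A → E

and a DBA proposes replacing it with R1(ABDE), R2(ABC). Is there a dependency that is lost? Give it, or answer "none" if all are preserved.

Check AD → BC: no single fragment contains all of {ABCD}, and the restricted closure of {AD} across the fragments never reaches {BC}.
CD → B is preserved.
D → A is preserved.
C → B is preserved.
E → B is preserved.
A → E is preserved.

AD → BC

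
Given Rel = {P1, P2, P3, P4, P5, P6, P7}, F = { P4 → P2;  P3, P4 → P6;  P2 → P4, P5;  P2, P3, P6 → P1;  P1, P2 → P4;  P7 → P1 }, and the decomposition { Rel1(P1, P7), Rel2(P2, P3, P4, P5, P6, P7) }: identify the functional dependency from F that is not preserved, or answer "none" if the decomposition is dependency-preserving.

Check P2, P3, P6 → P1: no single fragment contains all of {P1, P2, P3, P6}, and the restricted closure of {P2, P3, P6} across the fragments never reaches {P1}.
P4 → P2 is preserved.
P3, P4 → P6 is preserved.
P2 → P4, P5 is preserved.
P1, P2 → P4 is preserved.
P7 → P1 is preserved.

P2, P3, P6 → P1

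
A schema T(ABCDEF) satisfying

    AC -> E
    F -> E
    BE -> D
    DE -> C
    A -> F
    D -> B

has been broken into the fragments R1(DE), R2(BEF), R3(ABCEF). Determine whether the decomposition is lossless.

No

Chase test. Columns are ABCDEF; row i has aⱼ where attribute j ∈ Ri, else bᵢⱼ.
Initial tableau (one row per fragment):
  row 1: b11 b12 b13 a4 a5 b16
  row 2: b21 a2 b23 b24 a5 a6
  row 3: a1 a2 a3 b34 a5 a6
Rows 2 and 3 agree on BE; apply BE→D and equate their D entries.
Rows 2 and 3 agree on DE; apply DE→C and equate their C entries.
No row becomes fully distinguished — the join is lossy.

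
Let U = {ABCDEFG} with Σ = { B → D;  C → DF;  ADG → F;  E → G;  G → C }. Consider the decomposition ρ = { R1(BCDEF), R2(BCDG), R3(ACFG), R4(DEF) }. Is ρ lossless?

No

Chase test. Columns are ABCDEFG; row i has aⱼ where attribute j ∈ Ri, else bᵢⱼ.
Initial tableau (one row per fragment):
  row 1: b11 a2 a3 a4 a5 a6 b17
  row 2: b21 a2 a3 a4 b25 b26 a7
  row 3: a1 b32 a3 b34 b35 a6 a7
  row 4: b41 b42 b43 a4 a5 a6 b47
Rows 1 and 2 agree on C; apply C→DF and equate their DF entries.
Rows 1 and 3 agree on C; apply C→DF and equate their DF entries.
Rows 1 and 4 agree on E; apply E→G and equate their G entries.
Rows 1 and 4 agree on G; apply G→C and equate their C entries.
No row becomes fully distinguished — the join is lossy.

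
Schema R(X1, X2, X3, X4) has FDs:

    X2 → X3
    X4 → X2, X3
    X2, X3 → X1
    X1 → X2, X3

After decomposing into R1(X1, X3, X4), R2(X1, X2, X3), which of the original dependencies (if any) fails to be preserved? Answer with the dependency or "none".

X2 → X3 lies within R2.
X4 → X2, X3: restricted closure across fragments reaches X2, X3.
X2, X3 → X1 lies within R2.
X1 → X2, X3 lies within R2.
Every dependency is enforceable on the fragments, so the decomposition is dependency-preserving.

none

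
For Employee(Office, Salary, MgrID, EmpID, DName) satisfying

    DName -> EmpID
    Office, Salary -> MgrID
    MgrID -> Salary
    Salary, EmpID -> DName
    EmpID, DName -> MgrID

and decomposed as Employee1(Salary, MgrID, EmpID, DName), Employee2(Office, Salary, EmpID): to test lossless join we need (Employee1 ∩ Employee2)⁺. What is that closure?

Salary, MgrID, EmpID, DName

Employee1 ∩ Employee2 = {Salary, EmpID}.
Salary, EmpID → DName applies, adding DName
EmpID, DName → MgrID applies, adding MgrID
Closure: {Salary, MgrID, EmpID, DName}.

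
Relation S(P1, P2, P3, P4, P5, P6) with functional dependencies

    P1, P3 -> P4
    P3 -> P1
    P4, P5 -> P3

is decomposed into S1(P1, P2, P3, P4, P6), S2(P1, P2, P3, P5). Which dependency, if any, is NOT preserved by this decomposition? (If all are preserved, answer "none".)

Check P4, P5 → P3: no single fragment contains all of {P3, P4, P5}, and the restricted closure of {P4, P5} across the fragments never reaches {P3}.
P1, P3 → P4 is preserved.
P3 → P1 is preserved.

P4, P5 -> P3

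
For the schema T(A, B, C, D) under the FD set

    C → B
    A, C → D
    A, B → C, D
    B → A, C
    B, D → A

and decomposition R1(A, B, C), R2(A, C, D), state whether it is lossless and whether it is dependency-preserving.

Lossless test: (A, C)⁺ = {A, B, C, D}, which contains all of one fragment — lossless.
Dependency preservation: A, B → C, D; B, D → A are not contained in any single fragment, but the restricted closure of each left-hand side across the fragments still reaches the right-hand side; the remaining FDs each lie inside some fragment. All dependencies are preserved.

lossless and dependency-preserving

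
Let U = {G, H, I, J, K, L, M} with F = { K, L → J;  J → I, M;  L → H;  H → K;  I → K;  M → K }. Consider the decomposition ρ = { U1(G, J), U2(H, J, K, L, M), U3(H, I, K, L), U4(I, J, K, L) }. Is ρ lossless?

No

Chase test. Columns are G, H, I, J, K, L, M; row i has aⱼ where attribute j ∈ Ui, else bᵢⱼ.
Initial tableau (one row per fragment):
  row 1: a1 b12 b13 a4 b15 b16 b17
  row 2: b21 a2 b23 a4 a5 a6 a7
  row 3: b31 a2 a3 b34 a5 a6 b37
  row 4: b41 b42 a3 a4 a5 a6 b47
Rows 2 and 3 agree on K, L; apply K, L→J and equate their J entries.
Rows 1 and 2 agree on J; apply J→I, M and equate their I, M entries.
Rows 1 and 3 agree on J; apply J→I, M and equate their I, M entries.
Rows 1 and 4 agree on J; apply J→I, M and equate their I, M entries.
Rows 2 and 4 agree on L; apply L→H and equate their H entries.
Rows 1 and 2 agree on I; apply I→K and equate their K entries.
No row becomes fully distinguished — the join is lossy.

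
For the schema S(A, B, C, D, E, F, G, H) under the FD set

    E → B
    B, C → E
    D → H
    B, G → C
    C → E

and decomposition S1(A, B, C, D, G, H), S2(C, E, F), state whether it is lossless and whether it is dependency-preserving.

lossy and not dependency-preserving

Lossless test: (C)⁺ = {B, C, E}, which is a superkey of neither fragment — lossy.
Dependency preservation: the restricted closure of {E} across the fragments never reaches {B}, so E → B cannot be enforced without a join — not preserved.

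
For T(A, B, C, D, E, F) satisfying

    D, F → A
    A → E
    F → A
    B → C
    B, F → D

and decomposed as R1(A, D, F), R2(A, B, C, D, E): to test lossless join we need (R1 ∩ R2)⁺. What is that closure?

A, D, E

R1 ∩ R2 = {A, D}.
A → E applies, adding E
Closure: {A, D, E}.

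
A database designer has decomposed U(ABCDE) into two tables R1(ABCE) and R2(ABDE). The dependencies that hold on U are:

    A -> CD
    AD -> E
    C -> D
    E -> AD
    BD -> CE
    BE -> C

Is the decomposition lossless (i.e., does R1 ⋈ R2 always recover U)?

Common attributes: R1 ∩ R2 = {ABE}.
Closure of {ABE}: A → CD applies, adding CD. So (ABE)⁺ = {ABCDE}.
This closure contains every attribute of R1, so R1 ∩ R2 → R1. The join is lossless.

Yes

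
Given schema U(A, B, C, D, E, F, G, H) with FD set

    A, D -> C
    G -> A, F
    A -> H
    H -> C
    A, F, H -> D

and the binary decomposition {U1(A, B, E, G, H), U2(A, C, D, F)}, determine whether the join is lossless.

No

Common attributes: U1 ∩ U2 = {A}.
Closure of {A}: A → H applies, adding H; H → C applies, adding C. So (A)⁺ = {A, C, H}.
The closure contains neither all of U1 = {A, B, E, G, H} nor all of U2 = {A, C, D, F}, so the common attributes are not a superkey of either fragment. The join is lossy.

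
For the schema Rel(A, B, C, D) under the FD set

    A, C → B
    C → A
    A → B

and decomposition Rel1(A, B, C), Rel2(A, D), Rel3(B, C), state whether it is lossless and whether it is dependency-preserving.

lossy but dependency-preserving

Lossless test (chase): Rows 1 and 3 agree on C; apply C→A and equate their A entries. Rows 1 and 2 agree on A; apply A→B and equate their B entries. No row becomes fully distinguished — the join is lossy.
Dependency preservation: every FD's attributes lie within a single fragment, so each can be enforced locally — preserved.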